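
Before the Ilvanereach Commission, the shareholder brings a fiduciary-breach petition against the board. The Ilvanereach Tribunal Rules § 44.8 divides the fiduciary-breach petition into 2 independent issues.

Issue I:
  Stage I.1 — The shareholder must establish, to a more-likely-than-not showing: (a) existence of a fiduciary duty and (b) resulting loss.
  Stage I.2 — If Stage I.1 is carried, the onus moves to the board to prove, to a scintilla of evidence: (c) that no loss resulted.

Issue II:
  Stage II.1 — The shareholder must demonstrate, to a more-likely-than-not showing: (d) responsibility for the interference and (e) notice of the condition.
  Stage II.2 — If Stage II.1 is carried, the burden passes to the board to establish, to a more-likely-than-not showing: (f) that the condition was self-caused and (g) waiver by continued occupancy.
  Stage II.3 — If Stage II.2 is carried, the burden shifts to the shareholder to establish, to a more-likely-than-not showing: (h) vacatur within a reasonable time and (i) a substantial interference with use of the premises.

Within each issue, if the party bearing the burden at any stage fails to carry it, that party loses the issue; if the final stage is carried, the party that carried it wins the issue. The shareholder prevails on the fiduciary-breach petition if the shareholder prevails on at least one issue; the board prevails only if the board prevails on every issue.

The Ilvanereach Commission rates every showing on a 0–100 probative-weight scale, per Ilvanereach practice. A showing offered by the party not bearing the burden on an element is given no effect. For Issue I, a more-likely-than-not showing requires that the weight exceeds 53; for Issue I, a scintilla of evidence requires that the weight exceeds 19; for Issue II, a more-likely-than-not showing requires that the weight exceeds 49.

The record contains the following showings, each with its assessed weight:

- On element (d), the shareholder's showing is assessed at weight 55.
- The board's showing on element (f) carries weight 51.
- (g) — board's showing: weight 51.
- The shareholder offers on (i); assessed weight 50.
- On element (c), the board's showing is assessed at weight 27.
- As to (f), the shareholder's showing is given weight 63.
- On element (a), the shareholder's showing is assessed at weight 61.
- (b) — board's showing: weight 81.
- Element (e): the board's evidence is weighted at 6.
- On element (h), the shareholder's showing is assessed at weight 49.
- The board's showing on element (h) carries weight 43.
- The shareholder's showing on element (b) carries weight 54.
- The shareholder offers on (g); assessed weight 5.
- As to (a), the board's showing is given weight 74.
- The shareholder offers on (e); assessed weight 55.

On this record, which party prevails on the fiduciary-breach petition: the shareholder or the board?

board

— Issue I —
Stage I.1 (shareholder, a more-likely-than-not showing, weight exceeds 53): (a) 61 (board's 74 disregarded) > 53 — meets; (b) 54 (board's 81 disregarded) > 53 — meets.
  The shareholder carries Stage I.1; the board now bears the burden.
Stage I.2 (board, a scintilla of evidence, weight exceeds 19): (c) 27 > 19 — meets.
  Stage I.2 carried; the final stage is satisfied.
With every stage satisfied, the board prevails on this issue.
— Issue II —
At Stage II.1 the shareholder must meet a more-likely-than-not showing (weight exceeds 49): on (d) the weight is 55, > 49, so (d) meets the standard; on (e) the weight is 55 (the board's 6 is given no effect), > 49, so (e) meets the standard.
  All elements met. The burden passes to the board.
At Stage II.2 the board must meet a more-likely-than-not showing (weight exceeds 49): on (f) the weight is 51 (the shareholder's 63 is given no effect), which does exceed 49, so (f) meets the standard; on (g) the weight is 51 (the shareholder's 5 is given no effect), which does exceed 49, so (g) meets the standard.
  Stage II.2 is satisfied; the onus moves to the shareholder.
At Stage II.3 the shareholder must meet a more-likely-than-not showing (weight exceeds 49): on (h) the weight is 49 (the board's 43 is given no effect), ≤ 49, so (h) does not meet the standard; on (i) the weight is 50, > 49, so (i) meets the standard.
  Not every element is met, so the shareholder fails to carry Stage II.3.
So the board prevails on this issue.
Per-issue: Issue I → board; Issue II → board. The shareholder must prevail on at least one issue; overall, the board prevails.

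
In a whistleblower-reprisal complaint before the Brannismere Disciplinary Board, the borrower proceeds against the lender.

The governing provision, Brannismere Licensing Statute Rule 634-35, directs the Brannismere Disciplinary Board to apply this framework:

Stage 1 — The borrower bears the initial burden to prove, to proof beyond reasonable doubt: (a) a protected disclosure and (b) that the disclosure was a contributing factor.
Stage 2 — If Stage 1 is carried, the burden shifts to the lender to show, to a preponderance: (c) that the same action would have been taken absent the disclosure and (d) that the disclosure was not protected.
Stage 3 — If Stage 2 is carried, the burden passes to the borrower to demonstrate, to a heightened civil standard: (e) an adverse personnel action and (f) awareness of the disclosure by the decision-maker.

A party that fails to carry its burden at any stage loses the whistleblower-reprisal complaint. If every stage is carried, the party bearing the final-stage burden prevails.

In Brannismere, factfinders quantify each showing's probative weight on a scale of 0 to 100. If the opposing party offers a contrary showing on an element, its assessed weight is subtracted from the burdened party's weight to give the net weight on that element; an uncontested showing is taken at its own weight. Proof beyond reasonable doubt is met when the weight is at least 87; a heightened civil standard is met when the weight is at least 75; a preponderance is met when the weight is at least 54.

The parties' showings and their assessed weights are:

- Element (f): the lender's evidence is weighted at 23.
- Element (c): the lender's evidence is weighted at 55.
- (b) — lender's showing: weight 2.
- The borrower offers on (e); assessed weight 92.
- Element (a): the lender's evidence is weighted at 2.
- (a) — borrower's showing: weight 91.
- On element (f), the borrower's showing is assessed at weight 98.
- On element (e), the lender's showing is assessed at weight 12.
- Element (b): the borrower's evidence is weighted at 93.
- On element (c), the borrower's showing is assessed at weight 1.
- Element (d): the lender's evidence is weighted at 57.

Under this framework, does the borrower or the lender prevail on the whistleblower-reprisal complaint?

Stage 1 — burden on borrower; standard: proof beyond reasonable doubt (weight is at least 87).
    (a): 91 − 2 = 89 ≥ 87 [met]
    (b): 93 − 2 = 91 ≥ 87 [met]
  Stage 1 carried; the burden shifts to the lender.
Stage 2 — burden on lender; standard: a preponderance (weight is at least 54).
    (c): 55 − 1 = 54 ≥ 54 [met]
    (d): 57 ≥ 54 [met]
  The lender carries Stage 2; the borrower now bears the burden.
Stage 3 — burden on borrower; standard: a heightened civil standard (weight is at least 75).
    (e): 92 − 12 = 80 ≥ 75 [met]
    (f): 98 − 23 = 75 ≥ 75 [met]
  All elements met at the final stage.
Every stage carried; the borrower prevails.

borrower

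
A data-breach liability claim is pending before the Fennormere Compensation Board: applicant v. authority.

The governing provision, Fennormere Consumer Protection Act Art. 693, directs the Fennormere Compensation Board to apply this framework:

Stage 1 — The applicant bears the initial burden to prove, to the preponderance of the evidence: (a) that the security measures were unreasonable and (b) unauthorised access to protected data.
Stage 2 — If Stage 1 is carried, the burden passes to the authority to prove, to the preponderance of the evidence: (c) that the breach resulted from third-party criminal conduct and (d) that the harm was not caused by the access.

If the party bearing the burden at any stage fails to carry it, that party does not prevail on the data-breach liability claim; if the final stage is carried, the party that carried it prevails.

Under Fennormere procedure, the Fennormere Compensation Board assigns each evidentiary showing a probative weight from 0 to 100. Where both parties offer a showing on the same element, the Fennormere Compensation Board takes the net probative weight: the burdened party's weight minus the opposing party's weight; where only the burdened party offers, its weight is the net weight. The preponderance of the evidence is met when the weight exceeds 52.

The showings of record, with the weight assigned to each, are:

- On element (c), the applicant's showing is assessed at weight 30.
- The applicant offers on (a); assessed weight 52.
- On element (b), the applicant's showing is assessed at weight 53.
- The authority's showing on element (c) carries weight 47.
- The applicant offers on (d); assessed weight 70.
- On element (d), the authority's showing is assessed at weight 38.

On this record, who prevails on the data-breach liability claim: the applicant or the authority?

Stage 1 — burden on applicant; standard: the preponderance of the evidence (weight exceeds 52).
    (a): 52 ≤ 52 [not met]
    (b): 53 > 52 [met]
  The applicant does not carry Stage 1.
So the authority prevails.

authority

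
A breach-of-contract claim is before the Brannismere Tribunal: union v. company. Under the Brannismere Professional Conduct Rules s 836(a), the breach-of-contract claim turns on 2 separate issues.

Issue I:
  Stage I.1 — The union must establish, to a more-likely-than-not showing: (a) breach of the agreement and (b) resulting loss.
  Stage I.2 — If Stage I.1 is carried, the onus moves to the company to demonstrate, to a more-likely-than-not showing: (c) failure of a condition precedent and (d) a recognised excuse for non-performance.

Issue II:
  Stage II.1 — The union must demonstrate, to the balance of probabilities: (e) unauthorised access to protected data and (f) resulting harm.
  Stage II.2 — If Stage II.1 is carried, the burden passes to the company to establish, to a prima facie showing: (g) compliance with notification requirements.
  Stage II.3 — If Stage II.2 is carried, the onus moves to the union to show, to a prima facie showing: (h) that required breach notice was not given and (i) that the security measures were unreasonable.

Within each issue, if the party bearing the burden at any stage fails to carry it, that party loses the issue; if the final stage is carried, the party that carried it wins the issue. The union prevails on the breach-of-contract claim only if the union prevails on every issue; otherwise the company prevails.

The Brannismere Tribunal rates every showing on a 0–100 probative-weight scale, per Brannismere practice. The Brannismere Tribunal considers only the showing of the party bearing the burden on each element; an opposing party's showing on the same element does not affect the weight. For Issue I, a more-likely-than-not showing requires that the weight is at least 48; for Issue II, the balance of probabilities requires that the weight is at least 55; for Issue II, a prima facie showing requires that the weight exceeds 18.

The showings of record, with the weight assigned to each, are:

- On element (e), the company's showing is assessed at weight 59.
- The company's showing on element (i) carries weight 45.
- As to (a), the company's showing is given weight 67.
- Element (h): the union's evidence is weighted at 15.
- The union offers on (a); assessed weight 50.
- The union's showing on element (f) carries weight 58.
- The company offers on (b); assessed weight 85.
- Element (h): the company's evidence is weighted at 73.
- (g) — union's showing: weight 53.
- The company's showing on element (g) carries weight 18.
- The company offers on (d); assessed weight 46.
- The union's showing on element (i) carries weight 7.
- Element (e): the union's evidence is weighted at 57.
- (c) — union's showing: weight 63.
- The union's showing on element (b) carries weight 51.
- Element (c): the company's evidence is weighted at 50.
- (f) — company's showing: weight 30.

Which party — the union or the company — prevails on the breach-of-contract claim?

union

— Issue I —
At Stage I.1 the union must meet a more-likely-than-not showing (weight is at least 48): on (a) the weight is 50 (the company's 67 is given no effect), which does reach 48, so (a) meets the standard; on (b) the weight is 51 (the company's 85 is given no effect), ≥ 48, so (b) meets the standard.
  All elements met. The burden passes to the company.
At Stage I.2 the company must meet a more-likely-than-not showing (weight is at least 48): on (c) the weight is 50 (the union's 63 is given no effect), ≥ 48, so (c) meets the standard; on (d) the weight is 46, < 48, so (d) does not meet the standard.
  The company does not carry Stage I.2.
The union prevails on this issue.
— Issue II —
At Stage II.1 the union must meet the balance of probabilities (weight is at least 55): on (e) the weight is 57 (the company's 59 is given no effect), ≥ 55, so (e) meets the standard; on (f) the weight is 58 (the company's 30 is given no effect), which does reach 55, so (f) meets the standard.
  Stage II.1 carried; the burden shifts to the company.
At Stage II.2 the company must meet a prima facie showing (weight exceeds 18): on (g) the weight is 18 (the union's 53 is given no effect), which does not exceed 18, so (g) does not meet the standard.
  The company does not carry Stage II.2.
So the union prevails on this issue.
Per-issue: Issue I → union; Issue II → union. The union must prevail on every issue; overall, the union prevails.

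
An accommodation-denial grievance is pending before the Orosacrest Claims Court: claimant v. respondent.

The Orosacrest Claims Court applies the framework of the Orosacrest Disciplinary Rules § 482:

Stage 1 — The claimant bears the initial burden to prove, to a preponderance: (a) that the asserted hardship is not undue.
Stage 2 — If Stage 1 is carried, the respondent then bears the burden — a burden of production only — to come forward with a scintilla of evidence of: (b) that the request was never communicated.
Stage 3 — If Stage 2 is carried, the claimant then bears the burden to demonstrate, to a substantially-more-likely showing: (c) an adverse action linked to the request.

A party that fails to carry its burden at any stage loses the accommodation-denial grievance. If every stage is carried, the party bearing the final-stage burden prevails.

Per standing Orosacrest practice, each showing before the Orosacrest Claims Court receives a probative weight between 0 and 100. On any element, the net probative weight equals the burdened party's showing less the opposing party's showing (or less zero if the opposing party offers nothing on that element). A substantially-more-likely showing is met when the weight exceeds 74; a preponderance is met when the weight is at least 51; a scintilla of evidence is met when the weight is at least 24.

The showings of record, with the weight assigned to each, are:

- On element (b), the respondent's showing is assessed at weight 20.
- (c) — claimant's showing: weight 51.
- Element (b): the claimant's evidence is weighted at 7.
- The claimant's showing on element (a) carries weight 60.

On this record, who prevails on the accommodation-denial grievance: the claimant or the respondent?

claimant

At Stage 1 the claimant must meet a preponderance (weight is at least 51): on (a) the weight is 60, ≥ 51, so (a) meets the standard.
  All elements met. The burden passes to the respondent.
At Stage 2 the respondent must meet a scintilla of evidence (weight is at least 24): on (b) the weight is 20 less the opposing 7 gives net 13, which does not reach 24, so (b) does not meet the standard.
  The respondent does not carry Stage 2.
The analysis ends at Stage 2; the claimant prevails.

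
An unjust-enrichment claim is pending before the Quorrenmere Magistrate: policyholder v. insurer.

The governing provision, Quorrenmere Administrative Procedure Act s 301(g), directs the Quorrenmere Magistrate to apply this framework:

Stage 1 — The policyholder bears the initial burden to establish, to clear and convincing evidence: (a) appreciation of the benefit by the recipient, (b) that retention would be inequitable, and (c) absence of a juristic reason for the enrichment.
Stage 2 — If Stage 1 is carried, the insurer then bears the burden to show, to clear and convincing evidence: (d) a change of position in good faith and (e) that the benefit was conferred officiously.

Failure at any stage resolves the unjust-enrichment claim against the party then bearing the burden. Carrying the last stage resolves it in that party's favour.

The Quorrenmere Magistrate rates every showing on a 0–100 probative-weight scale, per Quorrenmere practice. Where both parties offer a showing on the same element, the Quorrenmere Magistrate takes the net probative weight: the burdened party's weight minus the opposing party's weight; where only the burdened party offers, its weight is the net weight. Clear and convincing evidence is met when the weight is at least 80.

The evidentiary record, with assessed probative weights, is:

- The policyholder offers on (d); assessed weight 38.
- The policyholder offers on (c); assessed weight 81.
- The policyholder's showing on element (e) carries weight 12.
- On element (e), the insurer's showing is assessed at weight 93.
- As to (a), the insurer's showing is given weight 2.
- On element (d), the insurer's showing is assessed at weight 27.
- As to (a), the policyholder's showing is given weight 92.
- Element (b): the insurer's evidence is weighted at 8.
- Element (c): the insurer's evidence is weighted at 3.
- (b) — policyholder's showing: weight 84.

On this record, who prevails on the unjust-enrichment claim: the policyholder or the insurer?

Stage 1 (policyholder, clear and convincing evidence, weight is at least 80): (a) net 92−2=90 ≥ 80 — meets; (b) net 84−8=76 < 80 — fails; (c) net 81−3=78 < 80 — fails.
  The policyholder does not carry Stage 1.
So the insurer prevails.

insurer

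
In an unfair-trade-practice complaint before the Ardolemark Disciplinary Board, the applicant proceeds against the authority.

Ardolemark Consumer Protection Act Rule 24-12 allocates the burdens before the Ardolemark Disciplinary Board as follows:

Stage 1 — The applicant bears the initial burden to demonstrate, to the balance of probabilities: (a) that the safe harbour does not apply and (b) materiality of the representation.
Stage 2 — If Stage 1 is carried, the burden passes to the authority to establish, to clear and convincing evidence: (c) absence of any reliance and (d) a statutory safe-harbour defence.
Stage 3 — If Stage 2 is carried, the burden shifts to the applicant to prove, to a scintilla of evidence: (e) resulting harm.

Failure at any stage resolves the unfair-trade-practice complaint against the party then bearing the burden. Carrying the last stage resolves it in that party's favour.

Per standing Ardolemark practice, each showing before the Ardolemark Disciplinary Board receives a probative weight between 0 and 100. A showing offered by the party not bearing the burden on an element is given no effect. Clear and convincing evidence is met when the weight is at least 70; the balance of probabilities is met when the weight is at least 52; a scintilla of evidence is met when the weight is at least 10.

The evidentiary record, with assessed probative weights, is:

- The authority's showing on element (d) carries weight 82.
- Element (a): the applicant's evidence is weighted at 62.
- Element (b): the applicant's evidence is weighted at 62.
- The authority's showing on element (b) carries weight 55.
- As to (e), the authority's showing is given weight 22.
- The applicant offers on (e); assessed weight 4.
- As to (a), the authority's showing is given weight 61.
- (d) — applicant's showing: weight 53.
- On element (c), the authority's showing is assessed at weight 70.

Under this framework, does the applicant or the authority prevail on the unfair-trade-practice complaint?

authority

At Stage 1 the applicant must meet the balance of probabilities (weight is at least 52): on (a) the weight is 62 (the authority's 61 is given no effect), which does reach 52, so (a) meets the standard; on (b) the weight is 62 (the authority's 55 is given no effect), which does reach 52, so (b) meets the standard.
  Stage 1 is satisfied; the onus moves to the authority.
At Stage 2 the authority must meet clear and convincing evidence (weight is at least 70): on (c) the weight is 70, ≥ 70, so (c) meets the standard; on (d) the weight is 82 (the applicant's 53 is given no effect), which does reach 70, so (d) meets the standard.
  The authority carries Stage 2; the applicant now bears the burden.
At Stage 3 the applicant must meet a scintilla of evidence (weight is at least 10): on (e) the weight is 4 (the authority's 22 is given no effect), < 10, so (e) does not meet the standard.
  The applicant does not carry Stage 3.
The analysis ends at Stage 3; the authority prevails.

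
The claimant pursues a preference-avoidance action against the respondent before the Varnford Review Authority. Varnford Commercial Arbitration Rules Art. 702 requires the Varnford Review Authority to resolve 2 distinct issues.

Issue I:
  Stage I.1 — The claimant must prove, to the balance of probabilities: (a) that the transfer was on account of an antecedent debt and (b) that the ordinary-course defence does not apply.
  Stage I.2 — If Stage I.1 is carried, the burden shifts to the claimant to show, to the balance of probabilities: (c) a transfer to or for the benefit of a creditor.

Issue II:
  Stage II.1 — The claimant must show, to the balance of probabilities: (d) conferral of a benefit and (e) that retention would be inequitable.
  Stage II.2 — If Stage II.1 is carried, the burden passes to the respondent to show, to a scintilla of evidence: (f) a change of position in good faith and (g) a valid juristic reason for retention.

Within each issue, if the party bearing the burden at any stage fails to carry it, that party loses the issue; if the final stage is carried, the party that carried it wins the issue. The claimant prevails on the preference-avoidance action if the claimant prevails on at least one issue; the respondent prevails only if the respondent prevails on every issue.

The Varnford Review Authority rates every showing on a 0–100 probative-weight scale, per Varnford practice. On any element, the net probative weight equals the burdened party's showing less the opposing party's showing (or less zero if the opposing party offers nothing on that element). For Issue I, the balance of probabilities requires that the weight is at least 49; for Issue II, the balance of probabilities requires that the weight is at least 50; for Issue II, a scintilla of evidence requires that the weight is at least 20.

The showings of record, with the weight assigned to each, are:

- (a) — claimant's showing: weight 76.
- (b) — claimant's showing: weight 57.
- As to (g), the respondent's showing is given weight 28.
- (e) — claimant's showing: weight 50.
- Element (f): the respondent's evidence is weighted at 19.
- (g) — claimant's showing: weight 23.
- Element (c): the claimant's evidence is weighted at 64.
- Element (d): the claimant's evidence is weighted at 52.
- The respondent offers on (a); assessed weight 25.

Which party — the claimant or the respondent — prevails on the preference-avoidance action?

claimant

— Issue I —
Stage I.1 (claimant, the balance of probabilities, weight is at least 49): (a) net 76−25=51 ≥ 49 — meets; (b) 57 ≥ 49 — meets.
  Stage I.1 carried; the burden remains with the claimant.
Stage I.2 (claimant, the balance of probabilities, weight is at least 49): (c) 64 ≥ 49 — meets.
  The claimant carries the last stage.
Every stage carried; the claimant prevails on this issue.
— Issue II —
Stage II.1 — burden on claimant; standard: the balance of probabilities (weight is at least 50).
    (d): 52 ≥ 50 [met]
    (e): 50 ≥ 50 [met]
  Stage II.1 is satisfied; the onus moves to the respondent.
Stage II.2 — burden on respondent; standard: a scintilla of evidence (weight is at least 20).
    (f): 19 < 20 [not met]
    (g): 28 − 23 = 5 < 20 [not met]
  Not every element is met, so the respondent fails to carry Stage II.2.
So the claimant prevails on this issue.
Per-issue: Issue I → claimant; Issue II → claimant. The claimant must prevail on at least one issue; overall, the claimant prevails.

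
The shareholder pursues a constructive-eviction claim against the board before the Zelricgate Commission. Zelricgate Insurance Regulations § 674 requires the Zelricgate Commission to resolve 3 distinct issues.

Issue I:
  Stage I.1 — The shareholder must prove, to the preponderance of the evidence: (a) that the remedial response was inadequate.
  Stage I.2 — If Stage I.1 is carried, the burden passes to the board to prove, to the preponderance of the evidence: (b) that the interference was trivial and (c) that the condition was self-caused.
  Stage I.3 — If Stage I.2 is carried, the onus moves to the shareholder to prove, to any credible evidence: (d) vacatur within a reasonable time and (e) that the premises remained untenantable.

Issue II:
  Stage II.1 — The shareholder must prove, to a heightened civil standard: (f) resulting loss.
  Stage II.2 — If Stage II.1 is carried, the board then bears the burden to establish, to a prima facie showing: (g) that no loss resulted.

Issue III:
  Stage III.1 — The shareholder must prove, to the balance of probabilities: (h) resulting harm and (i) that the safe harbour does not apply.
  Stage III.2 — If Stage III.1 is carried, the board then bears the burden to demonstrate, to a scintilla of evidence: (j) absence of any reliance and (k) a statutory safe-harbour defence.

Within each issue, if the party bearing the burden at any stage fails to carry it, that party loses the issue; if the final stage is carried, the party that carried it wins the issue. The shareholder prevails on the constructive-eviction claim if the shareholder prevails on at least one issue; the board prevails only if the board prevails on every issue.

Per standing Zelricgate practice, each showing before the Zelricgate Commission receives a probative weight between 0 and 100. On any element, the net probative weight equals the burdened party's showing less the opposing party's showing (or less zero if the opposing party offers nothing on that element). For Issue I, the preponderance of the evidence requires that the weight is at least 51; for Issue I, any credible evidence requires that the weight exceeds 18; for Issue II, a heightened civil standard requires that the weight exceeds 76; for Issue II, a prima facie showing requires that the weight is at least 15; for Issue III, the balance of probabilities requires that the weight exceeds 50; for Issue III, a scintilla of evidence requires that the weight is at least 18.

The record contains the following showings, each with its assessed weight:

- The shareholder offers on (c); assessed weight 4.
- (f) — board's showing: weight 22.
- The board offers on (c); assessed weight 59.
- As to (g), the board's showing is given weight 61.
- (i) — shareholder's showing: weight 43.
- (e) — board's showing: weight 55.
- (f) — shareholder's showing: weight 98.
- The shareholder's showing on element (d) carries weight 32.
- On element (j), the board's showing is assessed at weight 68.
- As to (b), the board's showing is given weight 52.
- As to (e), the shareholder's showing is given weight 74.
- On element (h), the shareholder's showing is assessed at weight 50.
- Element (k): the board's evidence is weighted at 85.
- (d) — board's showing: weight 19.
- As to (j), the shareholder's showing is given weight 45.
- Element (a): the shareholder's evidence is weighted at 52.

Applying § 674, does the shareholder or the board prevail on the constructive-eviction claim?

board

— Issue I —
At Stage I.1 the shareholder must meet the preponderance of the evidence (weight is at least 51): on (a) the weight is 52, ≥ 51, so (a) meets the standard.
  Stage I.1 is satisfied; the onus moves to the board.
At Stage I.2 the board must meet the preponderance of the evidence (weight is at least 51): on (b) the weight is 52, ≥ 51, so (b) meets the standard; on (c) the weight is 59 less the opposing 4 gives net 55, which does reach 51, so (c) meets the standard.
  All elements met. The burden passes to the shareholder.
At Stage I.3 the shareholder must meet any credible evidence (weight exceeds 18): on (d) the weight is 32 less the opposing 19 gives net 13, which does not exceed 18, so (d) does not meet the standard; on (e) the weight is 74 less the opposing 55 gives net 19, > 18, so (e) meets the standard.
  Not every element is met, so the shareholder fails to carry Stage I.3.
The analysis ends at Stage I.3; the board prevails on this issue.
— Issue II —
Stage II.1 — burden on shareholder; standard: a heightened civil standard (weight exceeds 76).
    (f): 98 − 22 = 76 ≤ 76 [not met]
  Stage II.1 not carried; the shareholder fails its burden.
So the board prevails on this issue.
— Issue III —
At Stage III.1 the shareholder must meet the balance of probabilities (weight exceeds 50): on (h) the weight is 50, ≤ 50, so (h) does not meet the standard; on (i) the weight is 43, ≤ 50, so (i) does not meet the standard.
  The shareholder does not carry Stage III.1.
The analysis ends at Stage III.1; the board prevails on this issue.
Per-issue: Issue I → board; Issue II → board; Issue III → board. The shareholder must prevail on at least one issue; overall, the board prevails.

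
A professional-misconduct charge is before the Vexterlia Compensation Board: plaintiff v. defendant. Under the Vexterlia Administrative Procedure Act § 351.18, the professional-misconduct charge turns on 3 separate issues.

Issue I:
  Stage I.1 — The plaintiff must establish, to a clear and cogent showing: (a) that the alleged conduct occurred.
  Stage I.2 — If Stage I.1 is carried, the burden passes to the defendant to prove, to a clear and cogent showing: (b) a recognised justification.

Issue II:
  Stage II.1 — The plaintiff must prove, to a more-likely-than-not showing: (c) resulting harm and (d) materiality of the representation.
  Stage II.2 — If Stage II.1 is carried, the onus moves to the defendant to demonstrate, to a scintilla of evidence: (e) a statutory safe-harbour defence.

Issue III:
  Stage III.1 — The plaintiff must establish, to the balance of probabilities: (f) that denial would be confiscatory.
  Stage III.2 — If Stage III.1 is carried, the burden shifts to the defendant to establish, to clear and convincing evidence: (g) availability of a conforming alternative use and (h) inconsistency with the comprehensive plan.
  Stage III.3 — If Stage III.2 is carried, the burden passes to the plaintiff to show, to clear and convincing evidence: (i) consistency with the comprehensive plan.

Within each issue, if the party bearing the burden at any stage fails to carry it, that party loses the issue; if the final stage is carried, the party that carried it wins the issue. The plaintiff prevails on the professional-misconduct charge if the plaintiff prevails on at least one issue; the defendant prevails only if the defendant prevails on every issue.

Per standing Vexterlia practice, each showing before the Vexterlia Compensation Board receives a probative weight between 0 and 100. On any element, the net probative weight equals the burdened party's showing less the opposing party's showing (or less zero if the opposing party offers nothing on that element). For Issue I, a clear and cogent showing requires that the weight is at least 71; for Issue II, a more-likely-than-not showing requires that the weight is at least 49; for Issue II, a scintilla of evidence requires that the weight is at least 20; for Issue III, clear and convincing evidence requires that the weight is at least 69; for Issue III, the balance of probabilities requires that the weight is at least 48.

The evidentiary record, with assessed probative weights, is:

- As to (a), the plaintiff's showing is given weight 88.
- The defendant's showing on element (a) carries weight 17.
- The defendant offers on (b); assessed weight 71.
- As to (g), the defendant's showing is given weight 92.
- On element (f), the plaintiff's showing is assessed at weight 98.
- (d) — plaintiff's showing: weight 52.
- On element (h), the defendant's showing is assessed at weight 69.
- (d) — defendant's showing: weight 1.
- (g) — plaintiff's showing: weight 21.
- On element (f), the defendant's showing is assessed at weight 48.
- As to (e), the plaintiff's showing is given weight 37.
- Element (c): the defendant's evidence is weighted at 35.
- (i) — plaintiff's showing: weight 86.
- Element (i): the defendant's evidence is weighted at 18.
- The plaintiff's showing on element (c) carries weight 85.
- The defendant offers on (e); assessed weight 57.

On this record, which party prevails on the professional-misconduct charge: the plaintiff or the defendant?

defendant

— Issue I —
At Stage I.1 the plaintiff must meet a clear and cogent showing (weight is at least 71): on (a) the weight is 88 less the opposing 17 gives net 71, ≥ 71, so (a) meets the standard.
  Stage I.1 carried; the burden shifts to the defendant.
At Stage I.2 the defendant must meet a clear and cogent showing (weight is at least 71): on (b) the weight is 71, which does reach 71, so (b) meets the standard.
  All elements met at the final stage.
Every stage carried; the defendant prevails on this issue.
— Issue II —
Stage II.1 — burden on plaintiff; standard: a more-likely-than-not showing (weight is at least 49).
    (c): 85 − 35 = 50 ≥ 49 [met]
    (d): 52 − 1 = 51 ≥ 49 [met]
  The plaintiff carries Stage II.1; the defendant now bears the burden.
Stage II.2 — burden on defendant; standard: a scintilla of evidence (weight is at least 20).
    (e): 57 − 37 = 20 ≥ 20 [met]
  All elements met at the final stage.
Every stage carried; the defendant prevails on this issue.
— Issue III —
At Stage III.1 the plaintiff must meet the balance of probabilities (weight is at least 48): on (f) the weight is 98 less the opposing 48 gives net 50, which does reach 48, so (f) meets the standard.
  Stage III.1 is satisfied; the onus moves to the defendant.
At Stage III.2 the defendant must meet clear and convincing evidence (weight is at least 69): on (g) the weight is 92 less the opposing 21 gives net 71, which does reach 69, so (g) meets the standard; on (h) the weight is 69, ≥ 69, so (h) meets the standard.
  Stage III.2 carried; the burden shifts to the plaintiff.
At Stage III.3 the plaintiff must meet clear and convincing evidence (weight is at least 69): on (i) the weight is 86 less the opposing 18 gives net 68, < 69, so (i) does not meet the standard.
  The plaintiff does not carry Stage III.3.
The analysis ends at Stage III.3; the defendant prevails on this issue.
Per-issue: Issue I → defendant; Issue II → defendant; Issue III → defendant. The plaintiff must prevail on at least one issue; overall, the defendant prevails.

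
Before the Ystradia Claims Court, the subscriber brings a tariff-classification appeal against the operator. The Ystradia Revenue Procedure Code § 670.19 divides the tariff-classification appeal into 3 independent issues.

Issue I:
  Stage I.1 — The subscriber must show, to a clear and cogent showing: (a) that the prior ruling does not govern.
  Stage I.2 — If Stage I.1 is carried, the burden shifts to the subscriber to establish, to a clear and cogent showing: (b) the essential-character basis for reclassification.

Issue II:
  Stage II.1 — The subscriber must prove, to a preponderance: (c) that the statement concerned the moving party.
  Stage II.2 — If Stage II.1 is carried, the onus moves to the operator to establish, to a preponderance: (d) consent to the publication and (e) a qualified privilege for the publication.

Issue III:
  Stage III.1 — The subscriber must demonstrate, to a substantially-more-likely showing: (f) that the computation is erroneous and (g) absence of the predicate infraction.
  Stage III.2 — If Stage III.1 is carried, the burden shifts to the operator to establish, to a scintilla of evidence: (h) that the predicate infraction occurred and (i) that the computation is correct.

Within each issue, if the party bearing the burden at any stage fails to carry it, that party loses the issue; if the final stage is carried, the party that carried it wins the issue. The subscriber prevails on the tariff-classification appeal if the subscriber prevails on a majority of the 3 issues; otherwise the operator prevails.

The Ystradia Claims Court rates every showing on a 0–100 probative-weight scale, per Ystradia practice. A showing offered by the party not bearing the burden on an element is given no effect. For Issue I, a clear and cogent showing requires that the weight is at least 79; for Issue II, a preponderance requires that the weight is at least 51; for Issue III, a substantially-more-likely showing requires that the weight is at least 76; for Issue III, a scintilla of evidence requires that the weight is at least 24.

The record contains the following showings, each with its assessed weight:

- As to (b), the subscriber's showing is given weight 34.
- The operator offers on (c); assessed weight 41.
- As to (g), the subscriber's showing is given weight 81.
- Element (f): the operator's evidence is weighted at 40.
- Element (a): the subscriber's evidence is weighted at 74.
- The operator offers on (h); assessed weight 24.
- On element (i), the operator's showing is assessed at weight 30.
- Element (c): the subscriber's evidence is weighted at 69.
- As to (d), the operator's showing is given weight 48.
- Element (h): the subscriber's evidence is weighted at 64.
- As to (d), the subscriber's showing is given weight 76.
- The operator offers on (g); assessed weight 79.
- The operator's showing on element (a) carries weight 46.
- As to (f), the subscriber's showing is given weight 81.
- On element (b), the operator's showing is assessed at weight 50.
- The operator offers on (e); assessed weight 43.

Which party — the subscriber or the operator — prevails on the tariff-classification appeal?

— Issue I —
Stage I.1 (subscriber, a clear and cogent showing, weight is at least 79): (a) 74 (operator's 46 disregarded) < 79 — fails.
  Not every element is met, so the subscriber fails to carry Stage I.1.
The analysis ends at Stage I.1; the operator prevails on this issue.
— Issue II —
At Stage II.1 the subscriber must meet a preponderance (weight is at least 51): on (c) the weight is 69 (the operator's 41 is given no effect), ≥ 51, so (c) meets the standard.
  Stage II.1 is satisfied; the onus moves to the operator.
At Stage II.2 the operator must meet a preponderance (weight is at least 51): on (d) the weight is 48 (the subscriber's 76 is given no effect), which does not reach 51, so (d) does not meet the standard; on (e) the weight is 43, which does not reach 51, so (e) does not meet the standard.
  The operator does not carry Stage II.2.
So the subscriber prevails on this issue.
— Issue III —
Stage III.1 (subscriber, a substantially-more-likely showing, weight is at least 76): (f) 81 (operator's 40 disregarded) ≥ 76 — meets; (g) 81 (operator's 79 disregarded) ≥ 76 — meets.
  Stage III.1 is satisfied; the onus moves to the operator.
Stage III.2 (operator, a scintilla of evidence, weight is at least 24): (h) 24 (subscriber's 64 disregarded) ≥ 24 — meets; (i) 30 ≥ 24 — meets.
  All elements met at the final stage.
Every stage carried; the operator prevails on this issue.
Per-issue: Issue I → operator; Issue II → subscriber; Issue III → operator. The subscriber must prevail on a majority of issues; overall, the operator prevails.

operator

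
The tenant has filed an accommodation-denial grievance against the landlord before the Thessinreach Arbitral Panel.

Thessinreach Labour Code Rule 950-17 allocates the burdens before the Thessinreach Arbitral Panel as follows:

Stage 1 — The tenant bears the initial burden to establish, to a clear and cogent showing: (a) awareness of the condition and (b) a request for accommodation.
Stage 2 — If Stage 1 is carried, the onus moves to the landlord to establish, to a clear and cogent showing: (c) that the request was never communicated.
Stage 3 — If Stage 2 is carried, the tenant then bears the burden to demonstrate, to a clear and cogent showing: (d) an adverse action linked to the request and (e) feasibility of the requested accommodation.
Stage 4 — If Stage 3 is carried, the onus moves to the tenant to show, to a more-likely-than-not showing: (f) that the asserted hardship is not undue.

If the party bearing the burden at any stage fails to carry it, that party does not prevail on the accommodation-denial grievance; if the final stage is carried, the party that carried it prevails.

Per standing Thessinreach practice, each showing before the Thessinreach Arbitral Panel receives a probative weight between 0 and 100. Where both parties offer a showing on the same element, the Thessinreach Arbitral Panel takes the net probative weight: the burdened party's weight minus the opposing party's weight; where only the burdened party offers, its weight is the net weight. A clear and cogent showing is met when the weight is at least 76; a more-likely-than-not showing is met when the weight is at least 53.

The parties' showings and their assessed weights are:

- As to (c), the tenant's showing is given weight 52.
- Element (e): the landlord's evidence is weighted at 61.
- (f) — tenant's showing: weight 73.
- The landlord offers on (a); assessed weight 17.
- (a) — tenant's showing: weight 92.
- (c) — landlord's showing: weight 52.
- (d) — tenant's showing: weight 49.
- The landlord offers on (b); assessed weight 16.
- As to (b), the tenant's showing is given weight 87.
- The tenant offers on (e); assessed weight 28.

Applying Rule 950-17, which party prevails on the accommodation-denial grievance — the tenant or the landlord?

landlord

Stage 1 — burden on tenant; standard: a clear and cogent showing (weight is at least 76).
    (a): 92 − 17 = 75 < 76 [not met]
    (b): 87 − 16 = 71 < 76 [not met]
  The tenant does not carry Stage 1.
So the landlord prevails.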